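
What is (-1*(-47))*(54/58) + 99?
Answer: 4140/29 ≈ 142.76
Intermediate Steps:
(-1*(-47))*(54/58) + 99 = 47*(54*(1/58)) + 99 = 47*(27/29) + 99 = 1269/29 + 99 = 4140/29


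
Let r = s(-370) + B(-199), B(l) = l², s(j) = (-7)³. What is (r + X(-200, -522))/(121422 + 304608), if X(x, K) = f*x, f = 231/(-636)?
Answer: 1042262/11289795 ≈ 0.092319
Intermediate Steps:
s(j) = -343
f = -77/212 (f = 231*(-1/636) = -77/212 ≈ -0.36321)
r = 39258 (r = -343 + (-199)² = -343 + 39601 = 39258)
X(x, K) = -77*x/212
(r + X(-200, -522))/(121422 + 304608) = (39258 - 77/212*(-200))/(121422 + 304608) = (39258 + 3850/53)/426030 = (2084524/53)*(1/426030) = 1042262/11289795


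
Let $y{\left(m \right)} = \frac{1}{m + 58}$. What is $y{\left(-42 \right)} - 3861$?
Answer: $- \frac{61775}{16} \approx -3860.9$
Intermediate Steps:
$y{\left(m \right)} = \frac{1}{58 + m}$
$y{\left(-42 \right)} - 3861 = \frac{1}{58 - 42} - 3861 = \frac{1}{16} - 3861 = - \frac{61775}{16}$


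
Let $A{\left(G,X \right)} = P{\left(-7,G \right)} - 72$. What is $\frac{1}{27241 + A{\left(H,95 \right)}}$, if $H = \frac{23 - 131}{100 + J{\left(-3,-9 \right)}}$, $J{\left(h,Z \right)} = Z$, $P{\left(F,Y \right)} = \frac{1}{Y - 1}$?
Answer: $\frac{199}{5406540} \approx 3.6807 \cdot 10^{-5}$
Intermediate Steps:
$P{\left(F,Y \right)} = \frac{1}{-1 + Y}$
$H = - \frac{108}{91}$ ($H = \frac{23 - 131}{100 - 9} = - \frac{108}{91} \approx -1.1868$)
$A{\left(G,X \right)} = -72 + \frac{1}{-1 + G}$ ($A{\left(G,X \right)} = \frac{1}{-1 + G} - 72 = -72 + \frac{1}{-1 + G}$)
$\frac{1}{27241 + A{\left(H,95 \right)}} = \frac{1}{27241 + \frac{73 - - \frac{7776}{91}}{-1 - \frac{108}{91}}} = \frac{1}{27241 + \frac{73 + \frac{7776}{91}}{- \frac{199}{91}}} = \frac{1}{27241 - \frac{14419}{199}} = \frac{1}{\frac{5406540}{199}} = \frac{199}{5406540}$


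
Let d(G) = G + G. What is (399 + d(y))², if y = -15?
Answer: 136161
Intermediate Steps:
d(G) = 2*G
(399 + d(y))² = (399 + 2*(-15))² = (399 - 30)² = 369² = 136161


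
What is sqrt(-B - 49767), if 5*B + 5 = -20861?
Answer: I*sqrt(1139845)/5 ≈ 213.53*I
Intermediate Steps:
B = -20866/5 (B = -1 + (1/5)*(-20861) = -1 - 20861/5 = -20866/5 ≈ -4173.2)
sqrt(-B - 49767) = sqrt(-1*(-20866/5) - 49767) = sqrt(20866/5 - 49767) = sqrt(-227969/5) = I*sqrt(1139845)/5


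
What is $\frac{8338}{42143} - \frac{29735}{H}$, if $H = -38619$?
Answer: $\frac{1575127327}{1627520517} \approx 0.96781$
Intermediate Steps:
$\frac{8338}{42143} - \frac{29735}{H} = \frac{8338}{42143} - \frac{29735}{-38619} = 8338 \cdot \frac{1}{42143} - - \frac{29735}{38619} = \frac{8338}{42143} + \frac{29735}{38619} = \frac{1575127327}{1627520517}$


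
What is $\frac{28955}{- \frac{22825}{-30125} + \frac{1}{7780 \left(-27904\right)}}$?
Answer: $\frac{1514909440793600}{39641203471} \approx 38216.0$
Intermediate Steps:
$\frac{28955}{- \frac{22825}{-30125} + \frac{1}{7780 \left(-27904\right)}} = \frac{28955}{\left(-22825\right) \left(- \frac{1}{30125}\right) + \frac{1}{7780} \left(- \frac{1}{27904}\right)} = \frac{28955}{\frac{913}{1205} - \frac{1}{217093120}} = \frac{28955}{\frac{39641203471}{52319441920}} = 28955 \cdot \frac{52319441920}{39641203471} = \frac{1514909440793600}{39641203471}$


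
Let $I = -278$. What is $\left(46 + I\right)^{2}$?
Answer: $53824$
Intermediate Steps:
$\left(46 + I\right)^{2} = \left(46 - 278\right)^{2} = \left(-232\right)^{2} = 53824$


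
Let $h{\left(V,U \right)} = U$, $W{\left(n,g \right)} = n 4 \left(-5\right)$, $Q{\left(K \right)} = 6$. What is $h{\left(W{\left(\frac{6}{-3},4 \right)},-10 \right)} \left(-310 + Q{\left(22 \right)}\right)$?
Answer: $3040$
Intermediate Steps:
$W{\left(n,g \right)} = - 20 n$ ($W{\left(n,g \right)} = 4 n \left(-5\right) = - 20 n$)
$h{\left(W{\left(\frac{6}{-3},4 \right)},-10 \right)} \left(-310 + Q{\left(22 \right)}\right) = - 10 \left(-310 + 6\right) = \left(-10\right) \left(-304\right) = 3040$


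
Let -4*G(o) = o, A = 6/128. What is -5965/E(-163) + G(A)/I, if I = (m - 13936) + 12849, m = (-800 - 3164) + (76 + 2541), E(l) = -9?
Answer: 3716815387/5607936 ≈ 662.78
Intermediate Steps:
m = -1347 (m = -3964 + 2617 = -1347)
A = 3/64 (A = 6*(1/128) = 3/64 ≈ 0.046875)
I = -2434 (I = (-1347 - 13936) + 12849 = -15283 + 12849 = -2434)
G(o) = -o/4
-5965/E(-163) + G(A)/I = -5965/(-9) - ¼*3/64/(-2434) = -5965*(-⅑) - 3/256*(-1/2434) = 5965/9 + 3/623104 = 3716815387/5607936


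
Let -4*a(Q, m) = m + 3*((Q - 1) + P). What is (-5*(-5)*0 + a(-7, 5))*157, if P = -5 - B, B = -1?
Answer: 4867/4 ≈ 1216.8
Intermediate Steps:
P = -4 (P = -5 - 1*(-1) = -5 + 1 = -4)
a(Q, m) = 15/4 - 3*Q/4 - m/4 (a(Q, m) = -(m + 3*((Q - 1) - 4))/4 = -(m + 3*((-1 + Q) - 4))/4 = -(m + 3*(-5 + Q))/4 = -(m + (-15 + 3*Q))/4 = -(-15 + m + 3*Q)/4 = 15/4 - 3*Q/4 - m/4)
(-5*(-5)*0 + a(-7, 5))*157 = (-5*(-5)*0 + (15/4 - ¾*(-7) - ¼*5))*157 = (25*0 + (15/4 + 21/4 - 5/4))*157 = (0 + 31/4)*157 = (31/4)*157 = 4867/4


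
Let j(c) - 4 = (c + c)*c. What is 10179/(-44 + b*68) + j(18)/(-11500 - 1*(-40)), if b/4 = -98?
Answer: -2234329/5099700 ≈ -0.43813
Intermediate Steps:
b = -392 (b = 4*(-98) = -392)
j(c) = 4 + 2*c² (j(c) = 4 + (c + c)*c = 4 + (2*c)*c = 4 + 2*c²)
10179/(-44 + b*68) + j(18)/(-11500 - 1*(-40)) = 10179/(-44 - 392*68) + (4 + 2*18²)/(-11500 - 1*(-40)) = 10179/(-44 - 26656) + (4 + 2*324)/(-11500 + 40) = 10179/(-26700) + (4 + 648)/(-11460) = 10179*(-1/26700) + 652*(-1/11460) = -3393/8900 - 163/2865 = -2234329/5099700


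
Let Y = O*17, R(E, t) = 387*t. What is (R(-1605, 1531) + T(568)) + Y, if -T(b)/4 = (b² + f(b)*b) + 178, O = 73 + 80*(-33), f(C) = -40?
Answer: -651470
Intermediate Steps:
O = -2567 (O = 73 - 2640 = -2567)
T(b) = -712 - 4*b² + 160*b (T(b) = -4*((b² - 40*b) + 178) = -4*(178 + b² - 40*b) = -712 - 4*b² + 160*b)
Y = -43639 (Y = -2567*17 = -43639)
(R(-1605, 1531) + T(568)) + Y = (387*1531 + (-712 - 4*568² + 160*568)) - 43639 = (592497 + (-712 - 4*322624 + 90880)) - 43639 = (592497 + (-712 - 1290496 + 90880)) - 43639 = (592497 - 1200328) - 43639 = -607831 - 43639 = -651470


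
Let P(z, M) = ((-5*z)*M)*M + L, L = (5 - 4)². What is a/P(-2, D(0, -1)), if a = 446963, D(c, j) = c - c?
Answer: 446963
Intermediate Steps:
L = 1 (L = 1² = 1)
D(c, j) = 0
P(z, M) = 1 - 5*z*M² (P(z, M) = ((-5*z)*M)*M + 1 = (-5*M*z)*M + 1 = -5*z*M² + 1 = 1 - 5*z*M²)
a/P(-2, D(0, -1)) = 446963/(1 - 5*(-2)*0²) = 446963/(1 - 5*(-2)*0) = 446963/(1 + 0) = 446963/1 = 446963*1 = 446963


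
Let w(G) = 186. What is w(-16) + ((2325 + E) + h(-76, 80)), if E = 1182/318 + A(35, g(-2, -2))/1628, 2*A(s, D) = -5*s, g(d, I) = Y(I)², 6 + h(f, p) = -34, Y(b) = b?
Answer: 427047685/172568 ≈ 2474.7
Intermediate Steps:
h(f, p) = -40 (h(f, p) = -6 - 34 = -40)
g(d, I) = I²
A(s, D) = -5*s/2 (A(s, D) = (-5*s)/2 = -5*s/2)
E = 632157/172568 (E = 1182/318 - 5/2*35/1628 = 1182*(1/318) - 175/2*1/1628 = 197/53 - 175/3256 = 632157/172568 ≈ 3.6632)
w(-16) + ((2325 + E) + h(-76, 80)) = 186 + ((2325 + 632157/172568) - 40) = 186 + (401852757/172568 - 40) = 186 + 394950037/172568 = 427047685/172568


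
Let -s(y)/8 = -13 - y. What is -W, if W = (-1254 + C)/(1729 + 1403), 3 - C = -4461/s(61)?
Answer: 245377/618048 ≈ 0.39702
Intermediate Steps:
s(y) = 104 + 8*y (s(y) = -8*(-13 - y) = 104 + 8*y)
C = 6237/592 (C = 3 - (-4461)/(104 + 8*61) = 3 - (-4461)/(104 + 488) = 3 - (-4461)/592 = 3 - 1*(-4461/592) = 3 + 4461/592 = 6237/592 ≈ 10.535)
W = -245377/618048 (W = (-1254 + 6237/592)/(1729 + 1403) = -736131/592/3132 = -736131/592*1/3132 = -245377/618048 ≈ -0.39702)
-W = -1*(-245377/618048) = 245377/618048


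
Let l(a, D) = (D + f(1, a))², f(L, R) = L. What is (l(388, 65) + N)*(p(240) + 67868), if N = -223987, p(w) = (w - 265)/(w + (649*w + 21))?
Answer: -2325636025208093/156021 ≈ -1.4906e+10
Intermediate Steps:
p(w) = (-265 + w)/(21 + 650*w) (p(w) = (-265 + w)/(w + (21 + 649*w)) = (-265 + w)/(21 + 650*w))
l(a, D) = (1 + D)² (l(a, D) = (D + 1)² = (1 + D)²)
(l(388, 65) + N)*(p(240) + 67868) = ((1 + 65)² - 223987)*((-265 + 240)/(21 + 650*240) + 67868) = (66² - 223987)*(-25/(21 + 156000) + 67868) = (4356 - 223987)*(-25/156021 + 67868) = -219631*((1/156021)*(-25) + 67868) = -219631*(-25/156021 + 67868) = -219631*10588833203/156021 = -2325636025208093/156021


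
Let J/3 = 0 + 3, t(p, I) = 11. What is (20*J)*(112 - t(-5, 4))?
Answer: 18180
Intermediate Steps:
J = 9 (J = 3*(0 + 3) = 3*3 = 9)
(20*J)*(112 - t(-5, 4)) = (20*9)*(112 - 1*11) = 180*(112 - 11) = 180*101 = 18180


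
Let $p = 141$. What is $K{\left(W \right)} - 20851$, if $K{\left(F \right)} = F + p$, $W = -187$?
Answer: $-20897$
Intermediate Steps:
$K{\left(F \right)} = 141 + F$ ($K{\left(F \right)} = F + 141 = 141 + F$)
$K{\left(W \right)} - 20851 = \left(141 - 187\right) - 20851 = -46 - 20851 = -20897$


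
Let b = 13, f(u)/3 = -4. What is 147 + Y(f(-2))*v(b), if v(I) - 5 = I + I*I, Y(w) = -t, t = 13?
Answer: -2284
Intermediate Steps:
f(u) = -12 (f(u) = 3*(-4) = -12)
Y(w) = -13 (Y(w) = -1*13 = -13)
v(I) = 5 + I + I² (v(I) = 5 + (I + I*I) = 5 + (I + I²) = 5 + I + I²)
147 + Y(f(-2))*v(b) = 147 - 13*(5 + 13 + 13²) = 147 - 13*(5 + 13 + 169) = 147 - 13*187 = 147 - 2431 = -2284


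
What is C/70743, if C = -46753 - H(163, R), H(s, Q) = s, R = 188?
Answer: -46916/70743 ≈ -0.66319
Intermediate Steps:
C = -46916 (C = -46753 - 1*163 = -46753 - 163 = -46916)
C/70743 = -46916/70743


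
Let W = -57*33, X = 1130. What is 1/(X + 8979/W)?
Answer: 627/705517 ≈ 0.00088871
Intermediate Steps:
W = -1881
1/(X + 8979/W) = 1/(1130 + 8979/(-1881)) = 1/(1130 + 8979*(-1/1881)) = 1/(1130 - 2993/627) = 1/(705517/627) = 627/705517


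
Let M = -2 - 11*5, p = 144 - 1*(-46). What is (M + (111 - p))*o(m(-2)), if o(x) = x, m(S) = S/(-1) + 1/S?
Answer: -204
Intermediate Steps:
m(S) = 1/S - S (m(S) = S*(-1) + 1/S = -S + 1/S = 1/S - S)
p = 190 (p = 144 + 46 = 190)
M = -57 (M = -2 - 55 = -57)
(M + (111 - p))*o(m(-2)) = (-57 + (111 - 1*190))*(1/(-2) - 1*(-2)) = (-57 + (111 - 190))*(-½ + 2) = (-57 - 79)*(3/2) = -136*3/2 = -204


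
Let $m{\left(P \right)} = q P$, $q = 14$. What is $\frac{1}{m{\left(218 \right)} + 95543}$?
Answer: $\frac{1}{98595} \approx 1.0142 \cdot 10^{-5}$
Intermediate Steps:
$m{\left(P \right)} = 14 P$
$\frac{1}{m{\left(218 \right)} + 95543} = \frac{1}{14 \cdot 218 + 95543} = \frac{1}{3052 + 95543} = \frac{1}{98595}$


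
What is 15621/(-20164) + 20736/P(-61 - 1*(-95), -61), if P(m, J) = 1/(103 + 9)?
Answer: 46829503227/20164 ≈ 2.3224e+6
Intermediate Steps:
P(m, J) = 1/112
15621/(-20164) + 20736/P(-61 - 1*(-95), -61) = 15621/(-20164) + 20736/(1/112) = 15621*(-1/20164) + 20736*112 = -15621/20164 + 2322432 = 46829503227/20164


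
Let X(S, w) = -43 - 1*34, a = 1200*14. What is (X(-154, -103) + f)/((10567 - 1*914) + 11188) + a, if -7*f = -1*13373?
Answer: 816971478/48629 ≈ 16800.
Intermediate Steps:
f = 13373/7 (f = -(-1)*13373/7 = -⅐*(-13373) = 13373/7 ≈ 1910.4)
a = 16800
X(S, w) = -77 (X(S, w) = -43 - 34 = -77)
(X(-154, -103) + f)/((10567 - 1*914) + 11188) + a = (-77 + 13373/7)/((10567 - 1*914) + 11188) + 16800 = 12834/(7*((10567 - 914) + 11188)) + 16800 = 12834/(7*(9653 + 11188)) + 16800 = (12834/7)/20841 + 16800 = (12834/7)*(1/20841) + 16800 = 4278/48629 + 16800 = 816971478/48629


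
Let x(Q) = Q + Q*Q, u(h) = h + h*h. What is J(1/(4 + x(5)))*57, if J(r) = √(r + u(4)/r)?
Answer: 171*√87346/34 ≈ 1486.4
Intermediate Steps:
u(h) = h + h²
x(Q) = Q + Q²
J(r) = √(r + 20/r) (J(r) = √(r + (4*(1 + 4))/r) = √(r + (4*5)/r) = √(r + 20/r))
J(1/(4 + x(5)))*57 = √(1/(4 + 5*(1 + 5)) + 20/(1/(4 + 5*(1 + 5))))*57 = √(1/(4 + 5*6) + 20/(1/(4 + 5*6)))*57 = √(1/(4 + 30) + 20/(1/(4 + 30)))*57 = √(1/34 + 20/(1/34))*57 = √(1/34 + 20*34)*57 = √(1/34 + 680)*57 = √(23121/34)*57 = (3*√87346/34)*57 = 171*√87346/34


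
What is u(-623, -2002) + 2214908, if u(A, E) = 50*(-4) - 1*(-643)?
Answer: 2215351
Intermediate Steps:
u(A, E) = 443 (u(A, E) = -200 + 643 = 443)
u(-623, -2002) + 2214908 = 443 + 2214908 = 2215351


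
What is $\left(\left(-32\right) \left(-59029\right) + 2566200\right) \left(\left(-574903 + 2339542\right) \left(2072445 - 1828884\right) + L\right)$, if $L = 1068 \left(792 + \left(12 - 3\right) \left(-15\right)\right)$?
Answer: $1914804841981992840$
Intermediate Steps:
$L = 701676$ ($L = 1068 \left(792 + 9 \left(-15\right)\right) = 1068 \left(792 - 135\right) = 1068 \cdot 657 = 701676$)
$\left(\left(-32\right) \left(-59029\right) + 2566200\right) \left(\left(-574903 + 2339542\right) \left(2072445 - 1828884\right) + L\right) = \left(\left(-32\right) \left(-59029\right) + 2566200\right) \left(\left(-574903 + 2339542\right) \left(2072445 - 1828884\right) + 701676\right) = \left(1888928 + 2566200\right) \left(1764639 \cdot 243561 + 701676\right) = 4455128 \left(429797239479 + 701676\right) = 4455128 \cdot 429797941155 = 1914804841981992840$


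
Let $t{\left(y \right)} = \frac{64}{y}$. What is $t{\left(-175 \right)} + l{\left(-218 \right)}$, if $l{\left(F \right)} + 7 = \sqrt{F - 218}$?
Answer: $- \frac{1289}{175} + 2 i \sqrt{109} \approx -7.3657 + 20.881 i$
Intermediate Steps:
$l{\left(F \right)} = -7 + \sqrt{-218 + F}$ ($l{\left(F \right)} = -7 + \sqrt{F - 218} = -7 + \sqrt{-218 + F}$)
$t{\left(-175 \right)} + l{\left(-218 \right)} = \frac{64}{-175} - \left(7 - \sqrt{-218 - 218}\right) = 64 \left(- \frac{1}{175}\right) - \left(7 - \sqrt{-436}\right) = - \frac{64}{175} - \left(7 - 2 i \sqrt{109}\right) = - \frac{1289}{175} + 2 i \sqrt{109}$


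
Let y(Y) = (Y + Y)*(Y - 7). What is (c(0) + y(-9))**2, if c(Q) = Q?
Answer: 82944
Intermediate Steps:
y(Y) = 2*Y*(-7 + Y) (y(Y) = (2*Y)*(-7 + Y) = 2*Y*(-7 + Y))
(c(0) + y(-9))**2 = (0 + 2*(-9)*(-7 - 9))**2 = (0 + 2*(-9)*(-16))**2 = (0 + 288)**2 = 288**2 = 82944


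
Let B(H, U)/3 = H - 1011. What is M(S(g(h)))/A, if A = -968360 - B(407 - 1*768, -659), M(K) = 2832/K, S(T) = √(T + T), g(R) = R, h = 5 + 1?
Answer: -118*√3/241061 ≈ -0.00084784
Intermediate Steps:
h = 6
B(H, U) = -3033 + 3*H (B(H, U) = 3*(H - 1011) = 3*(-1011 + H) = -3033 + 3*H)
S(T) = √2*√T (S(T) = √(2*T) = √2*√T)
A = -964244 (A = -968360 - (-3033 + 3*(407 - 1*768)) = -968360 - (-3033 + 3*(407 - 768)) = -968360 - (-3033 + 3*(-361)) = -968360 - (-3033 - 1083) = -968360 - 1*(-4116) = -968360 + 4116 = -964244)
M(S(g(h)))/A = (2832/((√2*√6)))/(-964244) = (2832/((2*√3)))*(-1/964244) = (2832*(√3/6))*(-1/964244) = (472*√3)*(-1/964244) = -118*√3/241061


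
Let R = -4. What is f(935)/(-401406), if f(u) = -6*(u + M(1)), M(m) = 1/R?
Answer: 3739/267604 ≈ 0.013972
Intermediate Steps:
M(m) = -¼ (M(m) = 1/(-4) = -¼)
f(u) = 3/2 - 6*u (f(u) = -6*(u - ¼) = -6*(-¼ + u) = 3/2 - 6*u)
f(935)/(-401406) = (3/2 - 6*935)/(-401406) = (3/2 - 5610)*(-1/401406) = -11217/2*(-1/401406) = 3739/267604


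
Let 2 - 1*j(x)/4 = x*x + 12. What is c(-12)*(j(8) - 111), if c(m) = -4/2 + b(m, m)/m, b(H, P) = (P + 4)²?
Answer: 8954/3 ≈ 2984.7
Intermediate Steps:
b(H, P) = (4 + P)²
j(x) = -40 - 4*x² (j(x) = 8 - 4*(x*x + 12) = 8 - 4*(x² + 12) = 8 - 4*(12 + x²) = 8 + (-48 - 4*x²) = -40 - 4*x²)
c(m) = -2 + (4 + m)²/m (c(m) = -4/2 + (4 + m)²/m = -4*½ + (4 + m)²/m = -2 + (4 + m)²/m)
c(-12)*(j(8) - 111) = (-2 + (4 - 12)²/(-12))*((-40 - 4*8²) - 111) = (-2 - 1/12*(-8)²)*((-40 - 4*64) - 111) = (-2 - 1/12*64)*((-40 - 256) - 111) = (-2 - 16/3)*(-296 - 111) = -22/3*(-407) = 8954/3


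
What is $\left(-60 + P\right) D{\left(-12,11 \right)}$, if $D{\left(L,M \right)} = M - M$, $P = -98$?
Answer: $0$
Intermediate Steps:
$D{\left(L,M \right)} = 0$
$\left(-60 + P\right) D{\left(-12,11 \right)} = \left(-60 - 98\right) 0 = \left(-158\right) 0 = 0$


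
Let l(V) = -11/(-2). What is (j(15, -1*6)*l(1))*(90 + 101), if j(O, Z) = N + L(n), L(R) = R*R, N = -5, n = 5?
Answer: 21010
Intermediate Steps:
L(R) = R**2
l(V) = 11/2 (l(V) = -11*(-1/2) = 11/2)
j(O, Z) = 20 (j(O, Z) = -5 + 5**2 = -5 + 25 = 20)
(j(15, -1*6)*l(1))*(90 + 101) = (20*(11/2))*(90 + 101) = 110*191 = 21010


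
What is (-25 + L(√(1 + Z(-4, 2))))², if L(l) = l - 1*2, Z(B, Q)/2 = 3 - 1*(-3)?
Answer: (27 - √13)² ≈ 547.30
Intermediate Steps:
Z(B, Q) = 12 (Z(B, Q) = 2*(3 - 1*(-3)) = 2*(3 + 3) = 2*6 = 12)
L(l) = -2 + l (L(l) = l - 2 = -2 + l)
(-25 + L(√(1 + Z(-4, 2))))² = (-25 + (-2 + √(1 + 12)))² = (-25 + (-2 + √13))² = (-27 + √13)²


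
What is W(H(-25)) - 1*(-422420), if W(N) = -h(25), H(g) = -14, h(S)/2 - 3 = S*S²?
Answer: 391164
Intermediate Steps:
h(S) = 6 + 2*S³ (h(S) = 6 + 2*(S*S²) = 6 + 2*S³)
W(N) = -31256 (W(N) = -(6 + 2*25³) = -(6 + 2*15625) = -(6 + 31250) = -1*31256 = -31256)
W(H(-25)) - 1*(-422420) = -31256 - 1*(-422420) = -31256 + 422420 = 391164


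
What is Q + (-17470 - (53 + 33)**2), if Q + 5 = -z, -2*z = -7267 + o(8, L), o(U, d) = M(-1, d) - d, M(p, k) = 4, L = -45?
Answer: -28480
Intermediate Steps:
o(U, d) = 4 - d
z = 3609 (z = -(-7267 + (4 - 1*(-45)))/2 = -(-7267 + (4 + 45))/2 = -(-7267 + 49)/2 = -1/2*(-7218) = 3609)
Q = -3614 (Q = -5 - 1*3609 = -5 - 3609 = -3614)
Q + (-17470 - (53 + 33)**2) = -3614 + (-17470 - (53 + 33)**2) = -3614 + (-17470 - 1*86**2) = -3614 + (-17470 - 1*7396) = -3614 + (-17470 - 7396) = -3614 - 24866 = -28480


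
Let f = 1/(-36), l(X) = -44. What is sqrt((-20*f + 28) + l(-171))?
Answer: I*sqrt(139)/3 ≈ 3.9299*I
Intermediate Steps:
f = -1/36 ≈ -0.027778
sqrt((-20*f + 28) + l(-171)) = sqrt((-20*(-1/36) + 28) - 44) = sqrt((5/9 + 28) - 44) = sqrt(257/9 - 44) = sqrt(-139/9) = I*sqrt(139)/3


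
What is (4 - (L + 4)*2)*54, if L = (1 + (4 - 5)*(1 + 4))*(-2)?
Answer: -1080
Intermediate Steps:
L = 8 (L = (1 - 1*5)*(-2) = (1 - 5)*(-2) = -4*(-2) = 8)
(4 - (L + 4)*2)*54 = (4 - (8 + 4)*2)*54 = (4 - 12*2)*54 = (4 - 1*24)*54 = (4 - 24)*54 = -20*54 = -1080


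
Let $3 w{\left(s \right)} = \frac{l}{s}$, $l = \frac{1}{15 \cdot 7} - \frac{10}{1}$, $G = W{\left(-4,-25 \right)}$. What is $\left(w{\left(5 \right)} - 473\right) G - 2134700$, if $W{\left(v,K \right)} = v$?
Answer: $- \frac{3359168404}{1575} \approx -2.1328 \cdot 10^{6}$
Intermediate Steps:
$G = -4$
$l = - \frac{1049}{105}$ ($l = \frac{1}{15} \cdot \frac{1}{7} - 10 = \frac{1}{105} - 10 = - \frac{1049}{105} \approx -9.9905$)
$w{\left(s \right)} = - \frac{1049}{315 s}$ ($w{\left(s \right)} = \frac{\left(- \frac{1049}{105}\right) \frac{1}{s}}{3} = - \frac{1049}{315 s}$)
$\left(w{\left(5 \right)} - 473\right) G - 2134700 = \left(- \frac{1049}{315 \cdot 5} - 473\right) \left(-4\right) - 2134700 = \left(\left(- \frac{1049}{315}\right) \frac{1}{5} - 473\right) \left(-4\right) - 2134700 = \left(- \frac{1049}{1575} - 473\right) \left(-4\right) - 2134700 = \left(- \frac{746024}{1575}\right) \left(-4\right) - 2134700 = \frac{2984096}{1575} - 2134700 = - \frac{3359168404}{1575}$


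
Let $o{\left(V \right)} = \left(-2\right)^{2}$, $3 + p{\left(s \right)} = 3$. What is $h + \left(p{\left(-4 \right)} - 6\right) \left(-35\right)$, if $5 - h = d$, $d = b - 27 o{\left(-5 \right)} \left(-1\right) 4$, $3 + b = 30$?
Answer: $-244$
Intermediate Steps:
$p{\left(s \right)} = 0$ ($p{\left(s \right)} = -3 + 3 = 0$)
$o{\left(V \right)} = 4$
$b = 27$ ($b = -3 + 30 = 27$)
$d = 459$ ($d = 27 - 27 \cdot 4 \left(-1\right) 4 = 27 - 27 \left(\left(-4\right) 4\right) = 27 - -432 = 27 + 432 = 459$)
$h = -454$ ($h = 5 - 459 = -454$)
$h + \left(p{\left(-4 \right)} - 6\right) \left(-35\right) = -454 + \left(0 - 6\right) \left(-35\right) = -454 - -210 = -454 + 210 = -244$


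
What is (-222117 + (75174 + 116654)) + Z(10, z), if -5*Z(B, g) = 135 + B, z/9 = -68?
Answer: -30318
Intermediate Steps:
z = -612 (z = 9*(-68) = -612)
Z(B, g) = -27 - B/5 (Z(B, g) = -(135 + B)/5 = -27 - B/5)
(-222117 + (75174 + 116654)) + Z(10, z) = (-222117 + (75174 + 116654)) + (-27 - ⅕*10) = (-222117 + 191828) + (-27 - 2) = -30289 - 29 = -30318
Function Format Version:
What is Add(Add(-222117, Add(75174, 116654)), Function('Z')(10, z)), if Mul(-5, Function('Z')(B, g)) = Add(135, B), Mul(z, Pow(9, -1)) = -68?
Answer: -30318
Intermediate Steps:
z = -612 (z = Mul(9, -68) = -612)
Function('Z')(B, g) = Add(-27, Mul(Rational(-1, 5), B)) (Function('Z')(B, g) = Mul(Rational(-1, 5), Add(135, B)) = Add(-27, Mul(Rational(-1, 5), B)))
Add(Add(-222117, Add(75174, 116654)), Function('Z')(10, z)) = Add(Add(-222117, Add(75174, 116654)), Add(-27, Mul(Rational(-1, 5), 10))) = Add(Add(-222117, 191828), Add(-27, -2)) = Add(-30289, -29) = -30318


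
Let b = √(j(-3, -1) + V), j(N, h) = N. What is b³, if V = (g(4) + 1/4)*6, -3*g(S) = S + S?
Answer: -35*I*√70/4 ≈ -73.208*I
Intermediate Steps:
g(S) = -2*S/3 (g(S) = -(S + S)/3 = -2*S/3)
V = -29/2 (V = (-⅔*4 + 1/4)*6 = (-8/3 + ¼)*6 = -29/12*6 = -29/2 ≈ -14.500)
b = I*√70/2 (b = √(-3 - 29/2) = √(-35/2) = I*√70/2 ≈ 4.1833*I)
b³ = (I*√70/2)³ = -35*I*√70/4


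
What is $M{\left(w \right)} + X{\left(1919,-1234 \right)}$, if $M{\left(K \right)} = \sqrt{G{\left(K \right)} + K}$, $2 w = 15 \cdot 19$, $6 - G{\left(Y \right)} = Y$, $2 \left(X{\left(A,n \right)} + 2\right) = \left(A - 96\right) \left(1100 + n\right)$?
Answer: $-122143 + \sqrt{6} \approx -1.2214 \cdot 10^{5}$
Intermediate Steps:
$X{\left(A,n \right)} = -2 + \frac{\left(-96 + A\right) \left(1100 + n\right)}{2}$ ($X{\left(A,n \right)} = -2 + \frac{\left(A - 96\right) \left(1100 + n\right)}{2} = -2 + \frac{\left(-96 + A\right) \left(1100 + n\right)}{2}$)
$G{\left(Y \right)} = 6 - Y$
$w = \frac{285}{2}$ ($w = \frac{15 \cdot 19}{2} = \frac{1}{2} \cdot 285 = \frac{285}{2} \approx 142.5$)
$M{\left(K \right)} = \sqrt{6}$ ($M{\left(K \right)} = \sqrt{\left(6 - K\right) + K} = \sqrt{6}$)
$M{\left(w \right)} + X{\left(1919,-1234 \right)} = \sqrt{6} + \left(-52802 - -59232 + 550 \cdot 1919 + \frac{1}{2} \cdot 1919 \left(-1234\right)\right) = \sqrt{6} + \left(-52802 + 59232 + 1055450 - 1184023\right) = \sqrt{6} - 122143 = -122143 + \sqrt{6}$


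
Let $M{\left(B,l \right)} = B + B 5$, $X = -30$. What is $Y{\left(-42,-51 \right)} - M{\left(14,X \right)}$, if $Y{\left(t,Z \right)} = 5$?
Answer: $-79$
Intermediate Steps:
$M{\left(B,l \right)} = 6 B$ ($M{\left(B,l \right)} = B + 5 B = 6 B$)
$Y{\left(-42,-51 \right)} - M{\left(14,X \right)} = 5 - 6 \cdot 14 = 5 - 84 = -79$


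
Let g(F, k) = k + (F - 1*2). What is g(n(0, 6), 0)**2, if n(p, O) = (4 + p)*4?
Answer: 196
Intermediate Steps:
n(p, O) = 16 + 4*p
g(F, k) = -2 + F + k (g(F, k) = k + (F - 2) = k + (-2 + F) = -2 + F + k)
g(n(0, 6), 0)**2 = (-2 + (16 + 4*0) + 0)**2 = (-2 + (16 + 0) + 0)**2 = (-2 + 16 + 0)**2 = 14**2 = 196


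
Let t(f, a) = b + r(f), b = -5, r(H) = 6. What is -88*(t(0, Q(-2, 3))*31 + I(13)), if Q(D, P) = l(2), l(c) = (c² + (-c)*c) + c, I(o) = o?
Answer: -3872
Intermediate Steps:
l(c) = c (l(c) = (c² - c²) + c = 0 + c = c)
Q(D, P) = 2
t(f, a) = 1 (t(f, a) = -5 + 6 = 1)
-88*(t(0, Q(-2, 3))*31 + I(13)) = -88*(1*31 + 13) = -88*(31 + 13) = -88*44 = -3872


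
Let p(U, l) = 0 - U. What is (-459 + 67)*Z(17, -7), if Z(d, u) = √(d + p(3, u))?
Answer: -392*√14 ≈ -1466.7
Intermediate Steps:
p(U, l) = -U
Z(d, u) = √(-3 + d) (Z(d, u) = √(d - 1*3) = √(d - 3) = √(-3 + d))
(-459 + 67)*Z(17, -7) = (-459 + 67)*√(-3 + 17) = -392*√14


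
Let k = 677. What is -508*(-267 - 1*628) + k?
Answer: 455337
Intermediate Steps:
-508*(-267 - 1*628) + k = -508*(-267 - 1*628) + 677 = -508*(-267 - 628) + 677 = -508*(-895) + 677 = 454660 + 677 = 455337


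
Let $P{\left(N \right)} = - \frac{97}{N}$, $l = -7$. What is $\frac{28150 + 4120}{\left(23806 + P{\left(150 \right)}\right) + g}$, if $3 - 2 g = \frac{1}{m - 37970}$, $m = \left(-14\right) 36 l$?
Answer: $\frac{166716501000}{122993346451} \approx 1.3555$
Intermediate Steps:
$m = 3528$ ($m = \left(-14\right) 36 \left(-7\right) = \left(-504\right) \left(-7\right) = 3528$)
$g = \frac{103327}{68884}$ ($g = \frac{3}{2} - \frac{1}{2 \left(3528 - 37970\right)} = \frac{3}{2} - \frac{1}{2 \left(-34442\right)} = \frac{3}{2} - - \frac{1}{68884} = \frac{3}{2} + \frac{1}{68884} = \frac{103327}{68884} \approx 1.5$)
$\frac{28150 + 4120}{\left(23806 + P{\left(150 \right)}\right) + g} = \frac{28150 + 4120}{\left(23806 - \frac{97}{150}\right) + \frac{103327}{68884}} = \frac{32270}{\left(23806 - \frac{97}{150}\right) + \frac{103327}{68884}} = \frac{32270}{\frac{3570803}{150} + \frac{103327}{68884}} = \frac{32270}{\frac{122993346451}{5166300}} = 32270 \cdot \frac{5166300}{122993346451} = \frac{166716501000}{122993346451}$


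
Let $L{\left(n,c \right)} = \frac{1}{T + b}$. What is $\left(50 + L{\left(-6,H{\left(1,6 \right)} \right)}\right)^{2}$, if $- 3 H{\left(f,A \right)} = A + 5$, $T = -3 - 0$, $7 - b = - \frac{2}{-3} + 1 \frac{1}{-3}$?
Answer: $\frac{305809}{121} \approx 2527.3$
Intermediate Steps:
$b = \frac{20}{3}$ ($b = 7 - \left(- \frac{2}{-3} + 1 \frac{1}{-3}\right) = 7 - \left(\left(-2\right) \left(- \frac{1}{3}\right) + 1 \left(- \frac{1}{3}\right)\right) = 7 - \left(\frac{2}{3} - \frac{1}{3}\right) = 7 - \frac{1}{3} = \frac{20}{3} \approx 6.6667$)
$T = -3$ ($T = -3 + 0 = -3$)
$H{\left(f,A \right)} = - \frac{5}{3} - \frac{A}{3}$ ($H{\left(f,A \right)} = - \frac{A + 5}{3} = - \frac{5 + A}{3} = - \frac{5}{3} - \frac{A}{3}$)
$L{\left(n,c \right)} = \frac{3}{11}$ ($L{\left(n,c \right)} = \frac{1}{-3 + \frac{20}{3}} = \frac{1}{\frac{11}{3}} = \frac{3}{11}$)
$\left(50 + L{\left(-6,H{\left(1,6 \right)} \right)}\right)^{2} = \left(50 + \frac{3}{11}\right)^{2} = \left(\frac{553}{11}\right)^{2} = \frac{305809}{121}$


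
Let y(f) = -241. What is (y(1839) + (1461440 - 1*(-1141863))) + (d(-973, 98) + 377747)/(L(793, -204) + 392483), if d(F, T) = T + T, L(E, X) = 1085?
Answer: 1024482283159/393568 ≈ 2.6031e+6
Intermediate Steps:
d(F, T) = 2*T
(y(1839) + (1461440 - 1*(-1141863))) + (d(-973, 98) + 377747)/(L(793, -204) + 392483) = (-241 + (1461440 - 1*(-1141863))) + (2*98 + 377747)/(1085 + 392483) = (-241 + (1461440 + 1141863)) + (196 + 377747)/393568 = (-241 + 2603303) + 377943*(1/393568) = 2603062 + 377943/393568 = 1024482283159/393568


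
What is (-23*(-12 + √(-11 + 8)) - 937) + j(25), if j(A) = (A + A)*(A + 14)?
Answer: 1289 - 23*I*√3 ≈ 1289.0 - 39.837*I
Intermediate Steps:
j(A) = 2*A*(14 + A) (j(A) = (2*A)*(14 + A) = 2*A*(14 + A))
(-23*(-12 + √(-11 + 8)) - 937) + j(25) = (-23*(-12 + √(-11 + 8)) - 937) + 2*25*(14 + 25) = (-23*(-12 + √(-3)) - 937) + 2*25*39 = (-23*(-12 + I*√3) - 937) + 1950 = ((276 - 23*I*√3) - 937) + 1950 = (-661 - 23*I*√3) + 1950 = 1289 - 23*I*√3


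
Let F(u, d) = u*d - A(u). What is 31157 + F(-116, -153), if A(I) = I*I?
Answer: 35449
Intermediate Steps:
A(I) = I**2
F(u, d) = -u**2 + d*u (F(u, d) = u*d - u**2 = d*u - u**2 = -u**2 + d*u)
31157 + F(-116, -153) = 31157 - 116*(-153 - 1*(-116)) = 31157 - 116*(-153 + 116) = 31157 - 116*(-37) = 31157 + 4292 = 35449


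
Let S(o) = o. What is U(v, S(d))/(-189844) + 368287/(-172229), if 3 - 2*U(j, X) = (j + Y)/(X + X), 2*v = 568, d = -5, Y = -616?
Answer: -699144765701/326966422760 ≈ -2.1383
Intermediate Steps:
v = 284 (v = (1/2)*568 = 284)
U(j, X) = 3/2 - (-616 + j)/(4*X) (U(j, X) = 3/2 - (j - 616)/(2*(X + X)) = 3/2 - (-616 + j)/(2*(2*X)) = 3/2 - (-616 + j)*1/(2*X)/2 = 3/2 - (-616 + j)/(4*X))
U(v, S(d))/(-189844) + 368287/(-172229) = ((1/4)*(616 - 1*284 + 6*(-5))/(-5))/(-189844) + 368287/(-172229) = ((1/4)*(-1/5)*(616 - 284 - 30))*(-1/189844) + 368287*(-1/172229) = ((1/4)*(-1/5)*302)*(-1/189844) - 368287/172229 = -151/10*(-1/189844) - 368287/172229 = 151/1898440 - 368287/172229 = -699144765701/326966422760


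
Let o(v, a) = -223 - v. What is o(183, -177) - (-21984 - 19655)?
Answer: 41233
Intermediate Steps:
o(183, -177) - (-21984 - 19655) = (-223 - 1*183) - (-21984 - 19655) = (-223 - 183) - 1*(-41639) = -406 + 41639 = 41233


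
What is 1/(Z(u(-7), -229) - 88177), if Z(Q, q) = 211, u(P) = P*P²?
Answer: -1/87966 ≈ -1.1368e-5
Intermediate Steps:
u(P) = P³
1/(Z(u(-7), -229) - 88177) = 1/(211 - 88177) = 1/(-87966) = -1/87966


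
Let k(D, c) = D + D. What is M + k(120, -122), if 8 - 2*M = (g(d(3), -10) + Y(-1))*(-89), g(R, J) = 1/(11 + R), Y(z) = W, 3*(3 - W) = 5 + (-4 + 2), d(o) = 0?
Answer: 7415/22 ≈ 337.05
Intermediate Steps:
W = 2 (W = 3 - (5 + (-4 + 2))/3 = 3 - (5 - 2)/3 = 3 - ⅓*3 = 3 - 1 = 2)
k(D, c) = 2*D
Y(z) = 2
M = 2135/22 (M = 4 - (1/(11 + 0) + 2)*(-89)/2 = 4 - (1/11 + 2)*(-89)/2 = 4 - 23*(-89)/22 = 4 - ½*(-2047/11) = 4 + 2047/22 = 2135/22 ≈ 97.045)
M + k(120, -122) = 2135/22 + 2*120 = 2135/22 + 240 = 7415/22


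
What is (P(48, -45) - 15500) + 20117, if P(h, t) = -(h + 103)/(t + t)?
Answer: 415681/90 ≈ 4618.7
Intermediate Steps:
P(h, t) = -(103 + h)/(2*t)
(P(48, -45) - 15500) + 20117 = ((½)*(-103 - 1*48)/(-45) - 15500) + 20117 = ((½)*(-1/45)*(-103 - 48) - 15500) + 20117 = ((½)*(-1/45)*(-151) - 15500) + 20117 = (151/90 - 15500) + 20117 = -1394849/90 + 20117 = 415681/90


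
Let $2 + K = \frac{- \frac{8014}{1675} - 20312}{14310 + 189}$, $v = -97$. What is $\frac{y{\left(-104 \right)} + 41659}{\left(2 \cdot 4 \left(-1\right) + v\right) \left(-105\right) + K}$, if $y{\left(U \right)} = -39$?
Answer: $\frac{336925345500}{89222872787} \approx 3.7762$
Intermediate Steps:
$K = - \frac{27534088}{8095275}$ ($K = -2 + \frac{- \frac{8014}{1675} - 20312}{14310 + 189} = -2 + \frac{\left(-8014\right) \frac{1}{1675} - 20312}{14499} = -2 + \left(- \frac{8014}{1675} - 20312\right) \frac{1}{14499} = -2 - \frac{11343538}{8095275} = - \frac{27534088}{8095275} \approx -3.4013$)
$\frac{y{\left(-104 \right)} + 41659}{\left(2 \cdot 4 \left(-1\right) + v\right) \left(-105\right) + K} = \frac{-39 + 41659}{\left(2 \cdot 4 \left(-1\right) - 97\right) \left(-105\right) - \frac{27534088}{8095275}} = \frac{41620}{\left(8 \left(-1\right) - 97\right) \left(-105\right) - \frac{27534088}{8095275}} = \frac{41620}{\left(-8 - 97\right) \left(-105\right) - \frac{27534088}{8095275}} = \frac{41620}{\left(-105\right) \left(-105\right) - \frac{27534088}{8095275}} = \frac{41620}{11025 - \frac{27534088}{8095275}} = \frac{41620}{\frac{89222872787}{8095275}} = 41620 \cdot \frac{8095275}{89222872787} = \frac{336925345500}{89222872787}$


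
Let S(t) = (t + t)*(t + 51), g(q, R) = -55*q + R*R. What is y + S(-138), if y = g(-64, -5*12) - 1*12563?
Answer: 18569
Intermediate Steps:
g(q, R) = R² - 55*q (g(q, R) = -55*q + R² = R² - 55*q)
S(t) = 2*t*(51 + t) (S(t) = (2*t)*(51 + t) = 2*t*(51 + t))
y = -5443 (y = ((-5*12)² - 55*(-64)) - 1*12563 = ((-60)² + 3520) - 12563 = (3600 + 3520) - 12563 = 7120 - 12563 = -5443)
y + S(-138) = -5443 + 2*(-138)*(51 - 138) = -5443 + 2*(-138)*(-87) = -5443 + 24012 = 18569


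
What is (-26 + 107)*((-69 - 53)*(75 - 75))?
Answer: 0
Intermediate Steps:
(-26 + 107)*((-69 - 53)*(75 - 75)) = 81*(-122*0) = 81*0 = 0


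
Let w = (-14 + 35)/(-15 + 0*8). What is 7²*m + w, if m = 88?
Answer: 21553/5 ≈ 4310.6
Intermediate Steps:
w = -7/5 (w = 21/(-15 + 0) = 21/(-15) = 21*(-1/15) = -7/5 ≈ -1.4000)
7²*m + w = 7²*88 - 7/5 = 49*88 - 7/5 = 4312 - 7/5 = 21553/5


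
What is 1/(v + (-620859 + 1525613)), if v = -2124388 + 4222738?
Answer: 1/3003104 ≈ 3.3299e-7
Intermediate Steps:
v = 2098350
1/(v + (-620859 + 1525613)) = 1/(2098350 + (-620859 + 1525613)) = 1/(2098350 + 904754) = 1/3003104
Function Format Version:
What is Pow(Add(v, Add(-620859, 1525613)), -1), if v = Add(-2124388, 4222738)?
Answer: Rational(1, 3003104) ≈ 3.3299e-7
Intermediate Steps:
v = 2098350
Pow(Add(v, Add(-620859, 1525613)), -1) = Pow(Add(2098350, Add(-620859, 1525613)), -1) = Pow(Add(2098350, 904754), -1) = Pow(3003104, -1) = Rational(1, 3003104)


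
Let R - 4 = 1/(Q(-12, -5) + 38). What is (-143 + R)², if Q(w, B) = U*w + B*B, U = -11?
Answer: 734626816/38025 ≈ 19320.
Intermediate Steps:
Q(w, B) = B² - 11*w (Q(w, B) = -11*w + B*B = -11*w + B² = B² - 11*w)
R = 781/195 (R = 4 + 1/(((-5)² - 11*(-12)) + 38) = 4 + 1/((25 + 132) + 38) = 4 + 1/(157 + 38) = 4 + 1/195 = 781/195 ≈ 4.0051)
(-143 + R)² = (-143 + 781/195)² = (-27104/195)² = 734626816/38025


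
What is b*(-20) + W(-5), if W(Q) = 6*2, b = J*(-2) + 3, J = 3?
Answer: 72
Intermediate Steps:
b = -3 (b = 3*(-2) + 3 = -6 + 3 = -3)
W(Q) = 12
b*(-20) + W(-5) = -3*(-20) + 12 = 60 + 12 = 72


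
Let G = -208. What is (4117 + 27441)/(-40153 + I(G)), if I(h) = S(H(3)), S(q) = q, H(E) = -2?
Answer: -31558/40155 ≈ -0.78590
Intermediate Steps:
I(h) = -2
(4117 + 27441)/(-40153 + I(G)) = (4117 + 27441)/(-40153 - 2) = 31558/(-40155) = 31558*(-1/40155) = -31558/40155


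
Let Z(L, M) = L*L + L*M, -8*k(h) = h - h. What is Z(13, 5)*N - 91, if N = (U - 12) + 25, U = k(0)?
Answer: 2951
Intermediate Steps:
k(h) = 0 (k(h) = -(h - h)/8 = -⅛*0 = 0)
U = 0
Z(L, M) = L² + L*M
N = 13 (N = (0 - 12) + 25 = -12 + 25 = 13)
Z(13, 5)*N - 91 = (13*(13 + 5))*13 - 91 = (13*18)*13 - 91 = 234*13 - 91 = 3042 - 91 = 2951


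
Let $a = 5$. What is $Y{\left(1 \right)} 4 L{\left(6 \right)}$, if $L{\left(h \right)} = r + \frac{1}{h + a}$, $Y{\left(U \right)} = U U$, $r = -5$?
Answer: $- \frac{216}{11} \approx -19.636$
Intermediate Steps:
$Y{\left(U \right)} = U^{2}$
$L{\left(h \right)} = -5 + \frac{1}{5 + h}$ ($L{\left(h \right)} = -5 + \frac{1}{h + 5} = -5 + \frac{1}{5 + h}$)
$Y{\left(1 \right)} 4 L{\left(6 \right)} = 1^{2} \cdot 4 \frac{-24 - 30}{5 + 6} = 1 \cdot 4 \frac{-24 - 30}{11} = 4 \cdot \frac{1}{11} \left(-54\right) = 4 \left(- \frac{54}{11}\right) = - \frac{216}{11}$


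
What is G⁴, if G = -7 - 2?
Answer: 6561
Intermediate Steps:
G = -9
G⁴ = (-9)⁴ = 6561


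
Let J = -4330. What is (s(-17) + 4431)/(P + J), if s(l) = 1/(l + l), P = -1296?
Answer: -150653/191284 ≈ -0.78759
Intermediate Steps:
s(l) = 1/(2*l)
(s(-17) + 4431)/(P + J) = ((½)/(-17) + 4431)/(-1296 - 4330) = ((½)*(-1/17) + 4431)/(-5626) = (-1/34 + 4431)*(-1/5626) = (150653/34)*(-1/5626) = -150653/191284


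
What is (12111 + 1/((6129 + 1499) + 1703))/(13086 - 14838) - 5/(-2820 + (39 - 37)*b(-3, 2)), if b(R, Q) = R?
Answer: -26606511611/3849933276 ≈ -6.9109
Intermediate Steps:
(12111 + 1/((6129 + 1499) + 1703))/(13086 - 14838) - 5/(-2820 + (39 - 37)*b(-3, 2)) = (12111 + 1/((6129 + 1499) + 1703))/(13086 - 14838) - 5/(-2820 + (39 - 37)*(-3)) = (12111 + 1/(7628 + 1703))/(-1752) - 5/(-2820 + 2*(-3)) = (12111 + 1/9331)*(-1/1752) - 5/(-2820 - 6) = (12111 + 1/9331)*(-1/1752) - 5/(-2826) = (113007742/9331)*(-1/1752) - (-1)*5/2826 = -56503871/8173956 - 1*(-5/2826) = -56503871/8173956 + 5/2826 = -26606511611/3849933276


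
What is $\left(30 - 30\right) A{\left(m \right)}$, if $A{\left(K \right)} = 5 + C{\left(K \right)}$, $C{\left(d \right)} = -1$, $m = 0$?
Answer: $0$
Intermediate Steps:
$A{\left(K \right)} = 4$ ($A{\left(K \right)} = 5 - 1 = 4$)
$\left(30 - 30\right) A{\left(m \right)} = \left(30 - 30\right) 4 = 0 \cdot 4 = 0$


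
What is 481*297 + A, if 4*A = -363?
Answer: 571065/4 ≈ 1.4277e+5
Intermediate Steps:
A = -363/4 (A = (¼)*(-363) = -363/4 ≈ -90.750)
481*297 + A = 481*297 - 363/4 = 142857 - 363/4 = 571065/4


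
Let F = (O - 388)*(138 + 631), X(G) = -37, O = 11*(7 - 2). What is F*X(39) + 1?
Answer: 9474850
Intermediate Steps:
O = 55 (O = 11*5 = 55)
F = -256077 (F = (55 - 388)*(138 + 631) = -333*769 = -256077)
F*X(39) + 1 = -256077*(-37) + 1 = 9474849 + 1 = 9474850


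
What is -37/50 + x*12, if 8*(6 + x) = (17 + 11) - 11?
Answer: -1181/25 ≈ -47.240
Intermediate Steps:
x = -31/8 (x = -6 + ((17 + 11) - 11)/8 = -6 + (28 - 11)/8 = -6 + (⅛)*17 = -6 + 17/8 = -31/8 ≈ -3.8750)
-37/50 + x*12 = -37/50 - 31/8*12 = -37*1/50 - 93/2 = -37/50 - 93/2 = -1181/25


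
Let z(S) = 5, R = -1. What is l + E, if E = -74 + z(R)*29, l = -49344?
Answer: -49273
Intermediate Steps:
E = 71 (E = -74 + 5*29 = -74 + 145 = 71)
l + E = -49344 + 71 = -49273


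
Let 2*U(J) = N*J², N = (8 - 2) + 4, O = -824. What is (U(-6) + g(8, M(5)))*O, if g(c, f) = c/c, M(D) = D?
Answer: -149144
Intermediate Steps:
N = 10 (N = 6 + 4 = 10)
g(c, f) = 1
U(J) = 5*J² (U(J) = (10*J²)/2 = 5*J²)
(U(-6) + g(8, M(5)))*O = (5*(-6)² + 1)*(-824) = (5*36 + 1)*(-824) = (180 + 1)*(-824) = 181*(-824) = -149144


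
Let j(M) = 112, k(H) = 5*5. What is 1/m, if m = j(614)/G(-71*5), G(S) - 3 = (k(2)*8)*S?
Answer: -70997/112 ≈ -633.90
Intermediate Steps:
k(H) = 25
G(S) = 3 + 200*S (G(S) = 3 + (25*8)*S = 3 + 200*S)
m = -112/70997 (m = 112/(3 + 200*(-71*5)) = 112/(3 + 200*(-355)) = 112/(3 - 71000) = 112/(-70997) = 112*(-1/70997) = -112/70997 ≈ -0.0015775)
1/m = 1/(-112/70997) = -70997/112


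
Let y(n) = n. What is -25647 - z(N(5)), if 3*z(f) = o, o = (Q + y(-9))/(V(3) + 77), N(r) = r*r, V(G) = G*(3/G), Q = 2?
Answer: -6155273/240 ≈ -25647.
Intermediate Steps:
V(G) = 3
N(r) = r²
o = -7/80 (o = (2 - 9)/(3 + 77) = -7/80 ≈ -0.087500)
z(f) = -7/240 (z(f) = (⅓)*(-7/80) = -7/240)
-25647 - z(N(5)) = -25647 - 1*(-7/240) = -25647 + 7/240 = -6155273/240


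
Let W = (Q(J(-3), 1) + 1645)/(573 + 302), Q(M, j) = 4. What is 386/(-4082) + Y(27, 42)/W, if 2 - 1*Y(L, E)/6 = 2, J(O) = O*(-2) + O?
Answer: -193/2041 ≈ -0.094561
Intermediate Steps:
J(O) = -O (J(O) = -2*O + O = -O)
Y(L, E) = 0 (Y(L, E) = 12 - 6*2 = 12 - 12 = 0)
W = 1649/875 (W = (4 + 1645)/(573 + 302) = 1649/875 ≈ 1.8846)
386/(-4082) + Y(27, 42)/W = 386/(-4082) + 0/(1649/875) = 386*(-1/4082) + 0*(875/1649) = -193/2041 + 0 = -193/2041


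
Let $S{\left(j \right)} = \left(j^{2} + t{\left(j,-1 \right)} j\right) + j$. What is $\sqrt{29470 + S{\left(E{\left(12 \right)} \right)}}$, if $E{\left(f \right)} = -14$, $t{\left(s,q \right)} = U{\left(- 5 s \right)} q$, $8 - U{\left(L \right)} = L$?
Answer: $4 \sqrt{1799} \approx 169.66$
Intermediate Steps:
$U{\left(L \right)} = 8 - L$
$t{\left(s,q \right)} = q \left(8 + 5 s\right)$ ($t{\left(s,q \right)} = \left(8 - - 5 s\right) q = \left(8 + 5 s\right) q = q \left(8 + 5 s\right)$)
$S{\left(j \right)} = j + j^{2} + j \left(-8 - 5 j\right)$ ($S{\left(j \right)} = \left(j^{2} + - (8 + 5 j) j\right) + j = \left(j^{2} + \left(-8 - 5 j\right) j\right) + j = \left(j^{2} + j \left(-8 - 5 j\right)\right) + j = j + j^{2} + j \left(-8 - 5 j\right)$)
$\sqrt{29470 + S{\left(E{\left(12 \right)} \right)}} = \sqrt{29470 - - 14 \left(7 + 4 \left(-14\right)\right)} = \sqrt{29470 - - 14 \left(7 - 56\right)} = \sqrt{29470 - \left(-14\right) \left(-49\right)} = \sqrt{29470 - 686} = \sqrt{28784} = 4 \sqrt{1799}$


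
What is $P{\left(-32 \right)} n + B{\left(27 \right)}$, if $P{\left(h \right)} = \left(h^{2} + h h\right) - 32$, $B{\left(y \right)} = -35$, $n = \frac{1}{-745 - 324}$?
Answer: $- \frac{39431}{1069} \approx -36.886$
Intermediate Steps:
$n = - \frac{1}{1069}$ ($n = \frac{1}{-1069} = - \frac{1}{1069} \approx -0.00093545$)
$P{\left(h \right)} = -32 + 2 h^{2}$ ($P{\left(h \right)} = \left(h^{2} + h^{2}\right) - 32 = 2 h^{2} - 32 = -32 + 2 h^{2}$)
$P{\left(-32 \right)} n + B{\left(27 \right)} = \left(-32 + 2 \left(-32\right)^{2}\right) \left(- \frac{1}{1069}\right) - 35 = \left(-32 + 2 \cdot 1024\right) \left(- \frac{1}{1069}\right) - 35 = \left(-32 + 2048\right) \left(- \frac{1}{1069}\right) - 35 = 2016 \left(- \frac{1}{1069}\right) - 35 = - \frac{2016}{1069} - 35 = - \frac{39431}{1069}$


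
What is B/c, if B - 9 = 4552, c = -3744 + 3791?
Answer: 4561/47 ≈ 97.043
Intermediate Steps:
c = 47
B = 4561 (B = 9 + 4552 = 4561)
B/c = 4561/47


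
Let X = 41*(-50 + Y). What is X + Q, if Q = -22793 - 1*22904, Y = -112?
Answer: -52339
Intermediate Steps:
X = -6642 (X = 41*(-50 - 112) = 41*(-162) = -6642)
Q = -45697 (Q = -22793 - 22904 = -45697)
X + Q = -6642 - 45697 = -52339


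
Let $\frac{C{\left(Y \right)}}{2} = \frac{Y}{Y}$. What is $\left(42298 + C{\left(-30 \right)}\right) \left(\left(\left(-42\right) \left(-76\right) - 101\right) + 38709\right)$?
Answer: $1768140000$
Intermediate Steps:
$C{\left(Y \right)} = 2$ ($C{\left(Y \right)} = 2 \frac{Y}{Y} = 2 \cdot 1 = 2$)
$\left(42298 + C{\left(-30 \right)}\right) \left(\left(\left(-42\right) \left(-76\right) - 101\right) + 38709\right) = \left(42298 + 2\right) \left(\left(\left(-42\right) \left(-76\right) - 101\right) + 38709\right) = 42300 \left(\left(3192 - 101\right) + 38709\right) = 42300 \left(3091 + 38709\right) = 42300 \cdot 41800 = 1768140000$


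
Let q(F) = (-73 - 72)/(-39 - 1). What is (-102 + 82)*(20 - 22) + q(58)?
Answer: 349/8 ≈ 43.625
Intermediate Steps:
q(F) = 29/8 (q(F) = -145/(-40) = -145*(-1/40) = 29/8)
(-102 + 82)*(20 - 22) + q(58) = (-102 + 82)*(20 - 22) + 29/8 = -20*(-2) + 29/8 = 40 + 29/8 = 349/8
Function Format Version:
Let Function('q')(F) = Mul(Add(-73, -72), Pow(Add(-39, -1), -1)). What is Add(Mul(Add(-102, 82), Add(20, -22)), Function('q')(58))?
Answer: Rational(349, 8) ≈ 43.625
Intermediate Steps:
Function('q')(F) = Rational(29, 8) (Function('q')(F) = Mul(-145, Pow(-40, -1)) = Mul(-145, Rational(-1, 40)) = Rational(29, 8))
Add(Mul(Add(-102, 82), Add(20, -22)), Function('q')(58)) = Add(Mul(Add(-102, 82), Add(20, -22)), Rational(29, 8)) = Add(Mul(-20, -2), Rational(29, 8)) = Add(40, Rational(29, 8)) = Rational(349, 8)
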